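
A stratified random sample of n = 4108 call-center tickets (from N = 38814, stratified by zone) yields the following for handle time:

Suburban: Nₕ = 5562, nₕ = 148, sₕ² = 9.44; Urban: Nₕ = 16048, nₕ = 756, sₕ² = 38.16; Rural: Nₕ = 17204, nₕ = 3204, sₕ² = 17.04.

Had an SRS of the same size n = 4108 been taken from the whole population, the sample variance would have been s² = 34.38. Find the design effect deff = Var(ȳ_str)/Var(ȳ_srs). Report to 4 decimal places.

1.3828

Var(ȳ_str) = Σ Wₕ²(1−fₕ)sₕ²/nₕ with Wₕ = Nₕ/38814:
  Suburban: (5562/38814)²·(1−148/5562)·9.44/148 = 0.0012749193
  Urban: (16048/38814)²·(1−756/16048)·38.16/756 = 0.0082223313
  Rural: (17204/38814)²·(1−3204/17204)·17.04/3204 = 8.5027175 × 10^-4
  → Var(ȳ_str) = 0.010347522.
Var(ȳ_srs) = (1 − 4108/38814)·34.38/4108 = 0.0074832732.
deff = 0.010347522 / 0.0074832732 = 1.3828.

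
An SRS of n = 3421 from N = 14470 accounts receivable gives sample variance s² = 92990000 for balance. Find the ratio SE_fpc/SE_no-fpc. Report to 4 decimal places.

0.8738

f = n/N = 3421/14470 = 0.23642018.
SE_no-fpc = √(s²/n) = 164.86998; SE_fpc = √((1−f)s²/n) = 144.06842.
Ratio = √(1−f) = 0.87383054.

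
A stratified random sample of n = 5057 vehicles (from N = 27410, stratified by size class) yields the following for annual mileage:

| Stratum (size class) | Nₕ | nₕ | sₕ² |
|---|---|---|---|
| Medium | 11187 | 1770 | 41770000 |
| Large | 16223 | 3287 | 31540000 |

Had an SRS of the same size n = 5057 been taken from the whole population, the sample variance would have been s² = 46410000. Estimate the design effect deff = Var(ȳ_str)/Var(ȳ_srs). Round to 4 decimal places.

0.8003

Var(ȳ_str) = Σ Wₕ²(1−fₕ)sₕ²/nₕ with Wₕ = Nₕ/27410:
  Medium: (11187/27410)²·(1−1770/11187)·41770000/1770 = 3309.0197
  Large: (16223/27410)²·(1−3287/16223)·31540000/3287 = 2680.2487
  → Var(ȳ_str) = 5989.2684.
Var(ȳ_srs) = (1 − 5057/27410)·46410000/5057 = 7484.2002.
deff = 5989.2684 / 7484.2002 = 0.8003.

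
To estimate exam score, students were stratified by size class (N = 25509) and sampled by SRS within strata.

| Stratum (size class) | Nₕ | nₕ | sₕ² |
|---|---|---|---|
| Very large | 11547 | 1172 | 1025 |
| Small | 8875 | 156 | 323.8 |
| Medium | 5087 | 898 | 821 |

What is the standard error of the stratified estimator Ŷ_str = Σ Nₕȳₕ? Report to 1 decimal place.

Var(Ŷ_str) = Σₕ Nₕ²(1 − fₕ)sₕ²/nₕ.
Very large: 11547²·(1 − 1172/11547)·1025/1172 = 1.04774 × 10^8.
Small: 8875²·(1 − 156/8875)·323.8/156 = 1.6061544 × 10^8.
Medium: 5087²·(1 − 898/5087)·821/898 = 1.9482241 × 10^7.
Sum = 2.8487168 × 10^8.
SE = √(2.8487168 × 10^8) = 16878.1.

16878.1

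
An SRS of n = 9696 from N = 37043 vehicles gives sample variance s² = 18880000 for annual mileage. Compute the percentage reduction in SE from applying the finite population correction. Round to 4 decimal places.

14.0785

f = n/N = 9696/37043 = 0.26174986.
SE_no-fpc = √(s²/n) = 44.127029; SE_fpc = √((1−f)s²/n) = 37.914598.
Ratio = √(1−f) = 0.85921484. Reduction = 100·(1 − 0.85921484) = 14.0785%.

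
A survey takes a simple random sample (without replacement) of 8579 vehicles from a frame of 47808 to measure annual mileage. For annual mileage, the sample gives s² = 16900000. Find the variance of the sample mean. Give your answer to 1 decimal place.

1616.4

Under SRS without replacement, Var(ȳ) = (1 − f)·s²/n with f = n/N = 8579/47808 = 0.17944695.
Var(ȳ) = (1 − 0.17944695)·16900000/8579 = 0.82055305·1969.9266 = 1616.4292.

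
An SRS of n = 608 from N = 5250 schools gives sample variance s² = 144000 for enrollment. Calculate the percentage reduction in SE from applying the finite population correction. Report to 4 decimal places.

5.9686

f = n/N = 608/5250 = 0.11580952.
SE_no-fpc = √(s²/n) = 15.389675; SE_fpc = √((1−f)s²/n) = 14.471128.
Ratio = √(1−f) = 0.94031403. Reduction = 100·(1 − 0.94031403) = 5.9686%.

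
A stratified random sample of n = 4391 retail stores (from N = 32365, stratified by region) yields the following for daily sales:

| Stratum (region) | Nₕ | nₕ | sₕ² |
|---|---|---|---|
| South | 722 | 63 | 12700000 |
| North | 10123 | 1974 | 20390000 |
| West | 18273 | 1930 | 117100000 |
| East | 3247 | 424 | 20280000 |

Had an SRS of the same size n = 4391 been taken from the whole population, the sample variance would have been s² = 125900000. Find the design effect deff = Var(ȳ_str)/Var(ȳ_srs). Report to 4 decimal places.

0.7514

Var(ȳ_str) = Σ Wₕ²(1−fₕ)sₕ²/nₕ with Wₕ = Nₕ/32365:
  South: (722/32365)²·(1−63/722)·12700000/63 = 91.566067
  North: (10123/32365)²·(1−1974/10123)·20390000/1974 = 813.4529
  West: (18273/32365)²·(1−1930/18273)·117100000/1930 = 17297.765
  East: (3247/32365)²·(1−424/3247)·20280000/424 = 418.54681
  → Var(ȳ_str) = 18621.331.
Var(ȳ_srs) = (1 − 4391/32365)·125900000/4391 = 24782.28.
deff = 18621.331 / 24782.28 = 0.7514.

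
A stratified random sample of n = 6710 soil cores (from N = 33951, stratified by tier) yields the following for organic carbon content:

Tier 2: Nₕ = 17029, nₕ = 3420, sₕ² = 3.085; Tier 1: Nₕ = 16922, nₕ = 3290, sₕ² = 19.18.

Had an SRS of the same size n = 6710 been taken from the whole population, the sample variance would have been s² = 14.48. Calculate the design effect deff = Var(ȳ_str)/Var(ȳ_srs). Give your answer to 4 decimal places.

0.7786

Var(ȳ_str) = Σ Wₕ²(1−fₕ)sₕ²/nₕ with Wₕ = Nₕ/33951:
  Tier 2: (17029/33951)²·(1−3420/17029)·3.085/3420 = 1.8135907 × 10^-4
  Tier 1: (16922/33951)²·(1−3290/16922)·19.18/3290 = 0.001166699
  → Var(ȳ_str) = 0.0013480581.
Var(ȳ_srs) = (1 − 6710/33951)·14.48/6710 = 0.0017314762.
deff = 0.0013480581 / 0.0017314762 = 0.7786.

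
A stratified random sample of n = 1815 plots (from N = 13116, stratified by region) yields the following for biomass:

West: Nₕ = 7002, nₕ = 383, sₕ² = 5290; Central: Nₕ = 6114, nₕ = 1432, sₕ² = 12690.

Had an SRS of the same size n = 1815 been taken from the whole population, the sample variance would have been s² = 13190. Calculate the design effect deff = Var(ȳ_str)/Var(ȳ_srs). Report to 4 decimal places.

Var(ȳ_str) = Σ Wₕ²(1−fₕ)sₕ²/nₕ with Wₕ = Nₕ/13116:
  West: (7002/13116)²·(1−383/7002)·5290/383 = 3.7210763
  Central: (6114/13116)²·(1−1432/6114)·12690/1432 = 1.4745946
  → Var(ȳ_str) = 5.1956709.
Var(ȳ_srs) = (1 − 1815/13116)·13190/1815 = 6.2615757.
deff = 5.1956709 / 6.2615757 = 0.8298.

0.8298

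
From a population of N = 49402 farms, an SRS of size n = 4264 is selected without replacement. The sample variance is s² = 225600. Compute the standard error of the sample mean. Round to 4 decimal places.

Under SRS without replacement, Var(ȳ) = (1 − f)·s²/n with f = n/N = 4264/49402 = 0.08631230.
Var(ȳ) = (1 − 0.08631230)·225600/4264 = 0.91368770·52.908068 = 48.341451.
SE(ȳ) = √(48.341451) = 6.9528.

6.9528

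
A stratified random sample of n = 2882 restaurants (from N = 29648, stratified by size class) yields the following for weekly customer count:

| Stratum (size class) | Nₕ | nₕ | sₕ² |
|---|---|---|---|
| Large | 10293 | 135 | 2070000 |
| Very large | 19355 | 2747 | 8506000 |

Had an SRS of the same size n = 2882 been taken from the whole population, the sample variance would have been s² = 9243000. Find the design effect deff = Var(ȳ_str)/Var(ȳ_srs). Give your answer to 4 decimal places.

Var(ȳ_str) = Σ Wₕ²(1−fₕ)sₕ²/nₕ with Wₕ = Nₕ/29648:
  Large: (10293/29648)²·(1−135/10293)·2070000/135 = 1823.8787
  Very large: (19355/29648)²·(1−2747/19355)·8506000/2747 = 1132.365
  → Var(ȳ_str) = 2956.2437.
Var(ȳ_srs) = (1 − 2882/29648)·9243000/2882 = 2895.3899.
deff = 2956.2437 / 2895.3899 = 1.0210.

1.0210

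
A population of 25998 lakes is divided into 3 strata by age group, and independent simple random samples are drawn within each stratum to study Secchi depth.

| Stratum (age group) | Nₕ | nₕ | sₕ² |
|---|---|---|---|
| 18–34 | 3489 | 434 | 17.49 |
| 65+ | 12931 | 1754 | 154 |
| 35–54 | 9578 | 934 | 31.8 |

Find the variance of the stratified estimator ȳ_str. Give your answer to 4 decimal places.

Var(ȳ_str) = Σₕ Wₕ²(1 − fₕ)sₕ²/nₕ with Wₕ = Nₕ/N, N = 25998.
18–34: Wₕ = 0.13420263; term = 0.13420263²·(1 − 0.12439094)·17.49/434 = 6.3552463 × 10^-4.
65+: Wₕ = 0.49738441; term = 0.49738441²·(1 − 0.13564303)·154/1754 = 0.01877451.
35–54: Wₕ = 0.36841295; term = 0.36841295²·(1 − 0.09751514)·31.8/934 = 0.0041705176.
Sum = 0.023580552.

0.0236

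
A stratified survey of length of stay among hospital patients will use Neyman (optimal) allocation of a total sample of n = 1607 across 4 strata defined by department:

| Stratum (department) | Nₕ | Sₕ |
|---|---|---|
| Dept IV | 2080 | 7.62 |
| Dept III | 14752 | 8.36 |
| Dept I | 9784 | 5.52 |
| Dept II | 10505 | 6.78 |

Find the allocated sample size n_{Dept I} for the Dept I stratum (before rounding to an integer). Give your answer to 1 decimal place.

328.2

Neyman allocation: nₕ = n·NₕSₕ / Σⱼ NⱼSⱼ.
Σ NⱼSⱼ = 2080·7.62 + 14752·8.36 + 9784·5.52 + 10505·6.78 = 264407.9.
n_{Dept I} = 1607·9784·5.52 / 264407.9 = 328.2.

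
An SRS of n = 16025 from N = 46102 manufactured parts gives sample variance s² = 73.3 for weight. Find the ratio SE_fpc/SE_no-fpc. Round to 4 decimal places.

0.8077

f = n/N = 16025/46102 = 0.34759880.
SE_no-fpc = √(s²/n) = 0.067632115; SE_fpc = √((1−f)s²/n) = 0.054627376.
Ratio = √(1−f) = 0.80771356.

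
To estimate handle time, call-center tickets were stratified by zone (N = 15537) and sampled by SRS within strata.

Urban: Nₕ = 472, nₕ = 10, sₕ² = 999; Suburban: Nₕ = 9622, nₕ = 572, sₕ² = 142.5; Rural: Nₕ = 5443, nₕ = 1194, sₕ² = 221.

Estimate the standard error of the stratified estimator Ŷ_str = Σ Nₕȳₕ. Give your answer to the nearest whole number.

6911

Var(Ŷ_str) = Σₕ Nₕ²(1 − fₕ)sₕ²/nₕ.
Urban: 472²·(1 − 10/472)·999/10 = 2.1784594 × 10^7.
Suburban: 9622²·(1 − 572/9622)·142.5/572 = 2.1693657 × 10^7.
Rural: 5443²·(1 − 1194/5443)·221/1194 = 4.2806825 × 10^6.
Sum = 4.7758934 × 10^7.
SE = √(4.7758934 × 10^7) = 6911.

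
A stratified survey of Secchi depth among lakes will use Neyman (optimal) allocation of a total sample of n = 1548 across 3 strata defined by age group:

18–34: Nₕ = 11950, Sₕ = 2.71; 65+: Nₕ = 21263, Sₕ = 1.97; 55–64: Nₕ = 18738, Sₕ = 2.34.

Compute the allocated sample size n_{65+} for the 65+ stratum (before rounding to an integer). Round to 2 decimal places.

548.96

Neyman allocation: nₕ = n·NₕSₕ / Σⱼ NⱼSⱼ.
Σ NⱼSⱼ = 11950·2.71 + 21263·1.97 + 18738·2.34 = 118119.53.
n_{65+} = 1548·21263·1.97 / 118119.53 = 548.96.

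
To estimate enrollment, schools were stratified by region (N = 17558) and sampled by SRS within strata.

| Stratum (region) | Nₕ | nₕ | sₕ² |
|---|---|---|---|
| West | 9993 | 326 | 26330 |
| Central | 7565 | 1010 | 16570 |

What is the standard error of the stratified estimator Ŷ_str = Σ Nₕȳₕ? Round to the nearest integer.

92821

Var(Ŷ_str) = Σₕ Nₕ²(1 − fₕ)sₕ²/nₕ.
West: 9993²·(1 − 326/9993)·26330/326 = 7.802268 × 10^9.
Central: 7565²·(1 − 1010/7565)·16570/1010 = 8.1354722 × 10^8.
Sum = 8.6158152 × 10^9.
SE = √(8.6158152 × 10^9) = 92821.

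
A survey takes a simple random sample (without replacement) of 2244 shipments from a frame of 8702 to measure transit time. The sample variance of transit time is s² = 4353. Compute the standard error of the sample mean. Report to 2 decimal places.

Under SRS without replacement, Var(ȳ) = (1 − f)·s²/n with f = n/N = 2244/8702 = 0.25787175.
Var(ȳ) = (1 − 0.25787175)·4353/2244 = 0.74212825·1.9398396 = 1.4396097.
SE(ȳ) = √(1.4396097) = 1.20.

1.20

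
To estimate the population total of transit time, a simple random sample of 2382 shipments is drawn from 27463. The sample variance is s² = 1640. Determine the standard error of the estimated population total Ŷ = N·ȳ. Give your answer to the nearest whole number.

21777

Var(Ŷ) = N²·Var(ȳ) = N²·(1 − n/N)·s²/n.
f = 2382/27463 = 0.08673488; Var(ȳ) = 0.91326512·1640/2382 = 0.62878035.
Var(Ŷ) = 27463² · 0.62878035 = 4.7423643 × 10^8.
SE(Ŷ) = √(4.7423643 × 10^8) = 21777.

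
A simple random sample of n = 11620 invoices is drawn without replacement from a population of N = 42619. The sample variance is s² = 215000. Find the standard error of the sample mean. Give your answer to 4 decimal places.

Under SRS without replacement, Var(ȳ) = (1 − f)·s²/n with f = n/N = 11620/42619 = 0.27264835.
Var(ȳ) = (1 − 0.27264835)·215000/11620 = 0.72735165·18.502582 = 13.457883.
SE(ȳ) = √(13.457883) = 3.6685.

3.6685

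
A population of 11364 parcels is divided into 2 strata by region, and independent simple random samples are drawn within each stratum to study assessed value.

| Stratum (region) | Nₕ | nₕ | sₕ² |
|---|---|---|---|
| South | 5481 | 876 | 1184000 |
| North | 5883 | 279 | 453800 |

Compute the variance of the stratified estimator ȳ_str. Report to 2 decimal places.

679.40

Var(ȳ_str) = Σₕ Wₕ²(1 − fₕ)sₕ²/nₕ with Wₕ = Nₕ/N, N = 11364.
South: Wₕ = 0.48231257; term = 0.48231257²·(1 − 0.15982485)·1184000/876 = 264.16458.
North: Wₕ = 0.51768743; term = 0.51768743²·(1 − 0.04742478)·453800/279 = 415.23582.
Sum = 679.4004.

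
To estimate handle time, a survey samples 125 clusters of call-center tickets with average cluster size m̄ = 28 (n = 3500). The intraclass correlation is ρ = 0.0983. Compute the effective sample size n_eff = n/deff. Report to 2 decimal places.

deff = 1 + (28 − 1)·0.0983 = 1 + 2.6541 = 3.6541.
n_eff = 3500 / 3.6541 = 957.83.

957.83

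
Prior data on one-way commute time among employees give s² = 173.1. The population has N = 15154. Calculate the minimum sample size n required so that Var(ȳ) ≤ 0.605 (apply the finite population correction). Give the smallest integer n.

Without fpc, n₀ = s²/D = 173.1/0.605 = 286.1157.
With fpc, (1 − n/N)·s²/n ≤ D requires n ≥ n₀/(1 + n₀/N) = 286.1157/(1 + 286.1157/15154) = 280.8138.
Rounding up, n = 281.

281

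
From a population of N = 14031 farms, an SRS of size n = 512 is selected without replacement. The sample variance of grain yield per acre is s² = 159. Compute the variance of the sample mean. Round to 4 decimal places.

0.2992

Under SRS without replacement, Var(ȳ) = (1 − f)·s²/n with f = n/N = 512/14031 = 0.03649063.
Var(ȳ) = (1 − 0.03649063)·159/512 = 0.96350937·0.31054688 = 0.29921482.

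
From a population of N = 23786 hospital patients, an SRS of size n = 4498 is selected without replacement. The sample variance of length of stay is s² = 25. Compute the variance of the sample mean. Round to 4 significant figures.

0.004507

Under SRS without replacement, Var(ȳ) = (1 − f)·s²/n with f = n/N = 4498/23786 = 0.18910283.
Var(ȳ) = (1 − 0.18910283)·25/4498 = 0.81089717·0.0055580258 = 0.0045069874.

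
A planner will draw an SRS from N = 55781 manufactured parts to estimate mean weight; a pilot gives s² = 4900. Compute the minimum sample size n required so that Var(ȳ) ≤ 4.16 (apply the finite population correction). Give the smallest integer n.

1154

Without fpc, n₀ = s²/D = 4900/4.16 = 1177.8846.
With fpc, (1 − n/N)·s²/n ≤ D requires n ≥ n₀/(1 + n₀/N) = 1177.8846/(1 + 1177.8846/55781) = 1153.5265.
Rounding up, n = 1154.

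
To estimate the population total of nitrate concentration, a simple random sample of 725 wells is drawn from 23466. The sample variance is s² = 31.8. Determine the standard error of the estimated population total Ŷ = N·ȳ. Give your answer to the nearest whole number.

Var(Ŷ) = N²·Var(ȳ) = N²·(1 − n/N)·s²/n.
f = 725/23466 = 0.03089576; Var(ȳ) = 0.96910424·31.8/725 = 0.042506917.
Var(Ŷ) = 23466² · 0.042506917 = 2.3406568 × 10^7.
SE(Ŷ) = √(2.3406568 × 10^7) = 4838.

4838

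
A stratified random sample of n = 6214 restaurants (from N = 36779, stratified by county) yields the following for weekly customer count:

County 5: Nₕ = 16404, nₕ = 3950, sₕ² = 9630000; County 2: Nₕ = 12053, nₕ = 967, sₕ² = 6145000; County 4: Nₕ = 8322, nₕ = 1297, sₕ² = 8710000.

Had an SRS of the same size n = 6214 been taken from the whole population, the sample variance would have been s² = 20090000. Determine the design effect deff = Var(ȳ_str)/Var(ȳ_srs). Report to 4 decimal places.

0.4787

Var(ȳ_str) = Σ Wₕ²(1−fₕ)sₕ²/nₕ with Wₕ = Nₕ/36779:
  County 5: (16404/36779)²·(1−3950/16404)·9630000/3950 = 368.20356
  County 2: (12053/36779)²·(1−967/12053)·6145000/967 = 627.71949
  County 4: (8322/36779)²·(1−1297/8322)·8710000/1297 = 290.23674
  → Var(ȳ_str) = 1286.1598.
Var(ȳ_srs) = (1 − 6214/36779)·20090000/6214 = 2686.7866.
deff = 1286.1598 / 2686.7866 = 0.4787.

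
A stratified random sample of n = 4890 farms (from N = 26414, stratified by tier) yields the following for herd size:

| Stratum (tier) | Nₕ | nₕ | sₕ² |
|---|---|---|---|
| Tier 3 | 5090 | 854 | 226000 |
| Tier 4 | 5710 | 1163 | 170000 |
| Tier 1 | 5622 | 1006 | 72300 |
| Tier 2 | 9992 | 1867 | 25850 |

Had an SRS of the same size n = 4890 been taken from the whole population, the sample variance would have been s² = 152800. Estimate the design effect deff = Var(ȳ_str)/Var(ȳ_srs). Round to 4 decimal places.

0.7031

Var(ȳ_str) = Σ Wₕ²(1−fₕ)sₕ²/nₕ with Wₕ = Nₕ/26414:
  Tier 3: (5090/26414)²·(1−854/5090)·226000/854 = 8.1781666
  Tier 4: (5710/26414)²·(1−1163/5710)·170000/1163 = 5.4395368
  Tier 1: (5622/26414)²·(1−1006/5622)·72300/1006 = 2.6731825
  Tier 2: (9992/26414)²·(1−1867/9992)·25850/1867 = 1.6111044
  → Var(ȳ_str) = 17.90199.
Var(ȳ_srs) = (1 − 4890/26414)·152800/4890 = 25.462633.
deff = 17.90199 / 25.462633 = 0.7031.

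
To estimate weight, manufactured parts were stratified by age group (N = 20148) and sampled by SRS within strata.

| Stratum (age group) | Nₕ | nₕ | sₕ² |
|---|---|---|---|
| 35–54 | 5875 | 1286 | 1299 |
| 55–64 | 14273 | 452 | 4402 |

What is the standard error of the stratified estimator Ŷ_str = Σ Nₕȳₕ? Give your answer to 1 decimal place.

44140.7

Var(Ŷ_str) = Σₕ Nₕ²(1 − fₕ)sₕ²/nₕ.
35–54: 5875²·(1 − 1286/5875)·1299/1286 = 2.7232914 × 10^7.
55–64: 14273²·(1 − 452/14273)·4402/452 = 1.9211724 × 10^9.
Sum = 1.9484053 × 10^9.
SE = √(1.9484053 × 10^9) = 44140.7.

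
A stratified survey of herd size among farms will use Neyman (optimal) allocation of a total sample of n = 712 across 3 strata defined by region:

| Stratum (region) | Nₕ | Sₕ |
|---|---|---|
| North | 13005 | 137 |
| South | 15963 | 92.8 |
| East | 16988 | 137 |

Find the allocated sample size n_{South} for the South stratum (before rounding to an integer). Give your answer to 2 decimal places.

188.67

Neyman allocation: nₕ = n·NₕSₕ / Σⱼ NⱼSⱼ.
Σ NⱼSⱼ = 13005·137 + 15963·92.8 + 16988·137 = 5.5904074 × 10^6.
n_{South} = 712·15963·92.8 / (5.5904074 × 10^6) = 188.67.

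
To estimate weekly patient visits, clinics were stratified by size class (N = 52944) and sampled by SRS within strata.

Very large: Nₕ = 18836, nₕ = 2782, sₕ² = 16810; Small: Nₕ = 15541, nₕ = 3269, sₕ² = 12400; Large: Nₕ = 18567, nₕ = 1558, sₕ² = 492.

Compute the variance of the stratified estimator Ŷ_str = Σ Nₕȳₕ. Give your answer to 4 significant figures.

Var(Ŷ_str) = Σₕ Nₕ²(1 − fₕ)sₕ²/nₕ.
Very large: 18836²·(1 − 2782/18836)·16810/2782 = 1.827185 × 10^9.
Small: 15541²·(1 − 3269/15541)·12400/3269 = 7.2343759 × 10^8.
Large: 18567²·(1 − 1558/18567)·492/1558 = 9.9728243 × 10^7.
Sum = 2.6503508 × 10^9.

2.650 × 10^9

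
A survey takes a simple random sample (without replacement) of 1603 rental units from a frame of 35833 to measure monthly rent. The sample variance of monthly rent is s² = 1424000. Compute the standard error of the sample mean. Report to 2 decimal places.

29.13

Under SRS without replacement, Var(ȳ) = (1 − f)·s²/n with f = n/N = 1603/35833 = 0.04473530.
Var(ȳ) = (1 − 0.04473530)·1424000/1603 = 0.95526470·888.33437 = 848.59447.
SE(ȳ) = √(848.59447) = 29.13.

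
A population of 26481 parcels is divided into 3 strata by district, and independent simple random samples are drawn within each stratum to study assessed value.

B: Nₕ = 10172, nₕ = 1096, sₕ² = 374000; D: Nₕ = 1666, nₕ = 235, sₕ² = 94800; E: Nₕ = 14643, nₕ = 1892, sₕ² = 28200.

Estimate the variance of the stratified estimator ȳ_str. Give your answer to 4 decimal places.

50.2656

Var(ȳ_str) = Σₕ Wₕ²(1 − fₕ)sₕ²/nₕ with Wₕ = Nₕ/N, N = 26481.
B: Wₕ = 0.38412447; term = 0.38412447²·(1 − 0.10774676)·374000/1096 = 44.925521.
D: Wₕ = 0.06291303; term = 0.06291303²·(1 − 0.14105642)·94800/235 = 1.3714701.
E: Wₕ = 0.55296250; term = 0.55296250²·(1 − 0.12920850)·28200/1892 = 3.9685652.
Sum = 50.265556.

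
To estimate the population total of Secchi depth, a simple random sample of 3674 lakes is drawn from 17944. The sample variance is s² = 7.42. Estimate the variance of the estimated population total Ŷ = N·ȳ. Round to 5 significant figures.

517140

Var(Ŷ) = N²·Var(ȳ) = N²·(1 − n/N)·s²/n.
f = 3674/17944 = 0.20474811; Var(ȳ) = 0.79525189·7.42/3674 = 0.0016060885.
Var(Ŷ) = 17944² · 0.0016060885 = 517139.84.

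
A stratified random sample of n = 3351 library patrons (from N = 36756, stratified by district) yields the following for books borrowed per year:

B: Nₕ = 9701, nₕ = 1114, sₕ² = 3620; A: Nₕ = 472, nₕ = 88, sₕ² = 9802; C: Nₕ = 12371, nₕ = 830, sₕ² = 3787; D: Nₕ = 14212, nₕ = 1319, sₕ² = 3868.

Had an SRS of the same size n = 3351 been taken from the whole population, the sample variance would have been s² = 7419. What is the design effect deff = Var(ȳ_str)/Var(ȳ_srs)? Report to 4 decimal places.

Var(ȳ_str) = Σ Wₕ²(1−fₕ)sₕ²/nₕ with Wₕ = Nₕ/36756:
  B: (9701/36756)²·(1−1114/9701)·3620/1114 = 0.20036638
  A: (472/36756)²·(1−88/472)·9802/88 = 0.014943377
  C: (12371/36756)²·(1−830/12371)·3787/830 = 0.48217976
  D: (14212/36756)²·(1−1319/14212)·3868/1319 = 0.39773551
  → Var(ȳ_str) = 1.095225.
Var(ȳ_srs) = (1 − 3351/36756)·7419/3351 = 2.0121214.
deff = 1.095225 / 2.0121214 = 0.5443.

0.5443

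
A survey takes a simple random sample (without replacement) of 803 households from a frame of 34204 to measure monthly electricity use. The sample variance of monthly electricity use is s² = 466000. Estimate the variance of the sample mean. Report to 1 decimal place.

566.7

Under SRS without replacement, Var(ȳ) = (1 − f)·s²/n with f = n/N = 803/34204 = 0.02347679.
Var(ȳ) = (1 − 0.02347679)·466000/803 = 0.97652321·580.32379 = 566.69965.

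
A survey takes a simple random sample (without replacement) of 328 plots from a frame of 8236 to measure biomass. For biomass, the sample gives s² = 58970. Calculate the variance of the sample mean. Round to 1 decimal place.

Under SRS without replacement, Var(ȳ) = (1 − f)·s²/n with f = n/N = 328/8236 = 0.03982516.
Var(ȳ) = (1 − 0.03982516)·58970/328 = 0.96017484·179.78659 = 172.62656.

172.6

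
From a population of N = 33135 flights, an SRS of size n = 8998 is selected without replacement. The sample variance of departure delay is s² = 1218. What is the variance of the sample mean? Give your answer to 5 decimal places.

Under SRS without replacement, Var(ȳ) = (1 − f)·s²/n with f = n/N = 8998/33135 = 0.27155576.
Var(ȳ) = (1 − 0.27155576)·1218/8998 = 0.72844424·0.13536341 = 0.0986047.

0.09860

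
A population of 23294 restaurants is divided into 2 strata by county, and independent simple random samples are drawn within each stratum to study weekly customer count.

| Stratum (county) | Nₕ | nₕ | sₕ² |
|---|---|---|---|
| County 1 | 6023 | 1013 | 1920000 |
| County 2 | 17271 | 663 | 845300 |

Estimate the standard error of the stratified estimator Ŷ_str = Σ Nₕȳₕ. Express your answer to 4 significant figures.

650300

Var(Ŷ_str) = Σₕ Nₕ²(1 − fₕ)sₕ²/nₕ.
County 1: 6023²·(1 − 1013/6023)·1920000/1013 = 5.7192933 × 10^10.
County 2: 17271²·(1 − 663/17271)·845300/663 = 3.6570606 × 10^11.
Sum = 4.2289899 × 10^11.
SE = √(4.2289899 × 10^11) = 650300.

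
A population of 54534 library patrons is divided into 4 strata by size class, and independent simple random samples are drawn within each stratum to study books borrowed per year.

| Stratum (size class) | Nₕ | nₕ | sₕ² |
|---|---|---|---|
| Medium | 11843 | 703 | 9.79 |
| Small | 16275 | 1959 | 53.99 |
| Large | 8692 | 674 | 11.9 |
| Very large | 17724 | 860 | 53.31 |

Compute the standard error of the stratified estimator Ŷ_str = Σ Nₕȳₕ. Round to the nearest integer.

5293

Var(Ŷ_str) = Σₕ Nₕ²(1 − fₕ)sₕ²/nₕ.
Medium: 11843²·(1 − 703/11843)·9.79/703 = 1.8372755 × 10^6.
Small: 16275²·(1 − 1959/16275)·53.99/1959 = 6.4212796 × 10^6.
Large: 8692²·(1 − 674/8692)·11.9/674 = 1.2304751 × 10^6.
Very large: 17724²·(1 − 860/17724)·53.31/860 = 1.8528172 × 10^7.
Sum = 2.8017202 × 10^7.
SE = √(2.8017202 × 10^7) = 5293.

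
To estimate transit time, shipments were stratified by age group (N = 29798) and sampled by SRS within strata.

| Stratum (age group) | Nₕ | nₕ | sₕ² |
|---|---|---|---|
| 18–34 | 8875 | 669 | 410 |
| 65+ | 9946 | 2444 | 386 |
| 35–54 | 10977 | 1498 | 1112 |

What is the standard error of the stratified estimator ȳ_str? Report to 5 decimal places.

0.38798

Var(ȳ_str) = Σₕ Wₕ²(1 − fₕ)sₕ²/nₕ with Wₕ = Nₕ/N, N = 29798.
18–34: Wₕ = 0.29783878; term = 0.29783878²·(1 − 0.07538028)·410/669 = 0.050267048.
65+: Wₕ = 0.33378079; term = 0.33378079²·(1 − 0.24572693)·386/2444 = 0.013272031.
35–54: Wₕ = 0.36838043; term = 0.36838043²·(1 − 0.13646716)·1112/1498 = 0.086989118.
Sum = 0.1505282.
SE = √(0.1505282) = 0.38798.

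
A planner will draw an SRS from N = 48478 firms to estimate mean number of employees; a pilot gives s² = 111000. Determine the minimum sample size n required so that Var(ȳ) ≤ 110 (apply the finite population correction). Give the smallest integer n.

989

Without fpc, n₀ = s²/D = 111000/110 = 1009.0909.
With fpc, (1 − n/N)·s²/n ≤ D requires n ≥ n₀/(1 + n₀/N) = 1009.0909/(1 + 1009.0909/48478) = 988.5145.
Rounding up, n = 989.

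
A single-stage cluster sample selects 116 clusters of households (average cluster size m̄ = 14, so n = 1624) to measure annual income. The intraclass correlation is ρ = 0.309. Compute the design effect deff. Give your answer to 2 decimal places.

deff = 1 + (14 − 1)·0.309 = 1 + 4.017 = 5.017.

5.02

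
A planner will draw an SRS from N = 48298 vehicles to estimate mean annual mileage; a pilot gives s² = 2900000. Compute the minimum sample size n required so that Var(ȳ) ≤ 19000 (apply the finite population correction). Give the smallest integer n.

Without fpc, n₀ = s²/D = 2900000/19000 = 152.6316.
With fpc, (1 − n/N)·s²/n ≤ D requires n ≥ n₀/(1 + n₀/N) = 152.6316/(1 + 152.6316/48298) = 152.1508.
Rounding up, n = 153.

153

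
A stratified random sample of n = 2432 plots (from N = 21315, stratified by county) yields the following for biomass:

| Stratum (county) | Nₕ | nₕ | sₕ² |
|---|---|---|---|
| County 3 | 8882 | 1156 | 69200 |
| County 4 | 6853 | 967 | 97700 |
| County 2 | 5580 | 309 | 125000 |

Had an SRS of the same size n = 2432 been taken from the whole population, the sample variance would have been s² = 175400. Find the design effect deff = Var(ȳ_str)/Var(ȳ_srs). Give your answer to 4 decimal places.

Var(ȳ_str) = Σ Wₕ²(1−fₕ)sₕ²/nₕ with Wₕ = Nₕ/21315:
  County 3: (8882/21315)²·(1−1156/8882)·69200/1156 = 9.0415536
  County 4: (6853/21315)²·(1−967/6853)·97700/967 = 8.9701231
  County 2: (5580/21315)²·(1−309/5580)·125000/309 = 26.188346
  → Var(ȳ_str) = 44.200023.
Var(ȳ_srs) = (1 − 2432/21315)·175400/2432 = 63.892764.
deff = 44.200023 / 63.892764 = 0.6918.

0.6918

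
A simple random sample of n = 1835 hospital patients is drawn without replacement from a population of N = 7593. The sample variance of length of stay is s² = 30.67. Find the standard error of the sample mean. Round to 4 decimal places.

0.1126

Under SRS without replacement, Var(ȳ) = (1 − f)·s²/n with f = n/N = 1835/7593 = 0.24166996.
Var(ȳ) = (1 − 0.24166996)·30.67/1835 = 0.75833004·0.016713896 = 0.01267465.
SE(ȳ) = √(0.01267465) = 0.1126.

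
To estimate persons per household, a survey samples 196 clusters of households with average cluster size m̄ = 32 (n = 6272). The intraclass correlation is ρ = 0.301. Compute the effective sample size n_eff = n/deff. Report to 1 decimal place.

607.1

deff = 1 + (32 − 1)·0.301 = 1 + 9.331 = 10.331.
n_eff = 6272 / 10.331 = 607.1.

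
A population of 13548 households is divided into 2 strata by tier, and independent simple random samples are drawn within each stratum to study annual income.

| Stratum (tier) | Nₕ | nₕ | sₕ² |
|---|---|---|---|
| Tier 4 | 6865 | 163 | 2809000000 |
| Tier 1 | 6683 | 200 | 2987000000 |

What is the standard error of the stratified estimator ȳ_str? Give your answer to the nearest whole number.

2801

Var(ȳ_str) = Σₕ Wₕ²(1 − fₕ)sₕ²/nₕ with Wₕ = Nₕ/N, N = 13548.
Tier 4: Wₕ = 0.50671686; term = 0.50671686²·(1 − 0.02374363)·2809000000/163 = 4.3197511 × 10^6.
Tier 1: Wₕ = 0.49328314; term = 0.49328314²·(1 − 0.02992668)·2987000000/200 = 3.5253508 × 10^6.
Sum = 7.8451019 × 10^6.
SE = √(7.8451019 × 10^6) = 2801.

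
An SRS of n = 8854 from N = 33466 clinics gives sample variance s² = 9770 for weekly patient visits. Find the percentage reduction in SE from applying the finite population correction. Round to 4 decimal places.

f = n/N = 8854/33466 = 0.26456702.
SE_no-fpc = √(s²/n) = 1.0504552; SE_fpc = √((1−f)s²/n) = 0.90084293.
Ratio = √(1−f) = 0.85757389. Reduction = 100·(1 − 0.85757389) = 14.2426%.

14.2426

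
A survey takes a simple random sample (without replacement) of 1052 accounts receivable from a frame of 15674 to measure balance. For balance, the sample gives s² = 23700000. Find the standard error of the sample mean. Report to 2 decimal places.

144.97

Under SRS without replacement, Var(ȳ) = (1 − f)·s²/n with f = n/N = 1052/15674 = 0.06711752.
Var(ȳ) = (1 − 0.06711752)·23700000/1052 = 0.93288248·22528.517 = 21016.459.
SE(ȳ) = √(21016.459) = 144.97.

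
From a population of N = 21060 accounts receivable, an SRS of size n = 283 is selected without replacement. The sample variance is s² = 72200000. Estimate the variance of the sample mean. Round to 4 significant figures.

251700

Under SRS without replacement, Var(ȳ) = (1 − f)·s²/n with f = n/N = 283/21060 = 0.01343780.
Var(ȳ) = (1 − 0.01343780)·72200000/283 = 0.98656220·255123.67 = 251695.37.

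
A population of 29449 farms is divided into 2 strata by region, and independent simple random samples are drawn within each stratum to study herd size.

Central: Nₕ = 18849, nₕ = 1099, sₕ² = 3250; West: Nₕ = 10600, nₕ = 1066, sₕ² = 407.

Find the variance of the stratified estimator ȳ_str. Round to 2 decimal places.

Var(ȳ_str) = Σₕ Wₕ²(1 − fₕ)sₕ²/nₕ with Wₕ = Nₕ/N, N = 29449.
Central: Wₕ = 0.64005569; term = 0.64005569²·(1 − 0.05830548)·3250/1099 = 1.1408571.
West: Wₕ = 0.35994431; term = 0.35994431²·(1 − 0.10056604)·407/1066 = 0.044491507.
Sum = 1.1853486.

1.19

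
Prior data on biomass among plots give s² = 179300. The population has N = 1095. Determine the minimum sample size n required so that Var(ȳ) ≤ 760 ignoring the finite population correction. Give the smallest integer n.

Without fpc, n₀ = s²/D = 179300/760 = 235.9211.
Rounding up, n = 236.

236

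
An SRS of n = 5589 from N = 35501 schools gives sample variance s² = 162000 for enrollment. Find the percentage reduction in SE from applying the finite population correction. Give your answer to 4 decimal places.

8.2085

f = n/N = 5589/35501 = 0.15743219.
SE_no-fpc = √(s²/n) = 5.383819; SE_fpc = √((1−f)s²/n) = 4.9418878.
Ratio = √(1−f) = 0.91791493. Reduction = 100·(1 − 0.91791493) = 8.2085%.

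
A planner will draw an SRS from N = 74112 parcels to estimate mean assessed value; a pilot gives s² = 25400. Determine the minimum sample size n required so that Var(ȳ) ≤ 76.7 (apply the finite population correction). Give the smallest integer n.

Without fpc, n₀ = s²/D = 25400/76.7 = 331.1604.
With fpc, (1 − n/N)·s²/n ≤ D requires n ≥ n₀/(1 + n₀/N) = 331.1604/(1 + 331.1604/74112) = 329.6872.
Rounding up, n = 330.

330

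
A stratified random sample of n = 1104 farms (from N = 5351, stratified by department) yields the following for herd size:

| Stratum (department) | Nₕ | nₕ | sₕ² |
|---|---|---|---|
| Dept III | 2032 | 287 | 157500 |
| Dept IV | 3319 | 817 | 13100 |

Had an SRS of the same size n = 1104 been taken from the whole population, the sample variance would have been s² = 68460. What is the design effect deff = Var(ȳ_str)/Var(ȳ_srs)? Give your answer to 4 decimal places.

1.4753

Var(ȳ_str) = Σ Wₕ²(1−fₕ)sₕ²/nₕ with Wₕ = Nₕ/5351:
  Dept III: (2032/5351)²·(1−287/2032)·157500/287 = 67.959143
  Dept IV: (3319/5351)²·(1−817/3319)·13100/817 = 4.6502242
  → Var(ȳ_str) = 72.609367.
Var(ȳ_srs) = (1 − 1104/5351)·68460/1104 = 49.216999.
deff = 72.609367 / 49.216999 = 1.4753.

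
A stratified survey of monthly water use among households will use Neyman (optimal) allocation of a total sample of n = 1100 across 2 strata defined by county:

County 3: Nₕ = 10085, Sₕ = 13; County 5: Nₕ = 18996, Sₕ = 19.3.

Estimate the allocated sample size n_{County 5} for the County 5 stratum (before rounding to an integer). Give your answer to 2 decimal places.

Neyman allocation: nₕ = n·NₕSₕ / Σⱼ NⱼSⱼ.
Σ NⱼSⱼ = 10085·13 + 18996·19.3 = 497727.8.
n_{County 5} = 1100·18996·19.3 / 497727.8 = 810.25.

810.25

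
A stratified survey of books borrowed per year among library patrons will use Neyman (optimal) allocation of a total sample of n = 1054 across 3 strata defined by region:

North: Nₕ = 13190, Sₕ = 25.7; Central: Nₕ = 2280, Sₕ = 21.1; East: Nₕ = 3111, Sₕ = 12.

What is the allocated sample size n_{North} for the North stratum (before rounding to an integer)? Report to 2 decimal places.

841.82

Neyman allocation: nₕ = n·NₕSₕ / Σⱼ NⱼSⱼ.
Σ NⱼSⱼ = 13190·25.7 + 2280·21.1 + 3111·12 = 424423.
n_{North} = 1054·13190·25.7 / 424423 = 841.82.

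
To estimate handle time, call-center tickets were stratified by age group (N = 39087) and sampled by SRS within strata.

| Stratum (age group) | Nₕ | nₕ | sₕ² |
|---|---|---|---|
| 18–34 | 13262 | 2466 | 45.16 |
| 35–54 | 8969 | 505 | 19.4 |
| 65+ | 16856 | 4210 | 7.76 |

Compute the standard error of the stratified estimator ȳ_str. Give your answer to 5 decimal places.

Var(ȳ_str) = Σₕ Wₕ²(1 − fₕ)sₕ²/nₕ with Wₕ = Nₕ/N, N = 39087.
18–34: Wₕ = 0.33929439; term = 0.33929439²·(1 − 0.18594480)·45.16/2466 = 0.0017162007.
35–54: Wₕ = 0.22946248; term = 0.22946248²·(1 − 0.05630505)·19.4/505 = 0.0019088217.
65+: Wₕ = 0.43124312; term = 0.43124312²·(1 − 0.24976270)·7.76/4210 = 2.5717139 × 10^-4.
Sum = 0.0038821938.
SE = √(0.0038821938) = 0.06231.

0.06231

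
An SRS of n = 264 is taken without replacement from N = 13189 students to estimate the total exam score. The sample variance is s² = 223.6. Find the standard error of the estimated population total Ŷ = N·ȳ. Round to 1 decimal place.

12015.9

Var(Ŷ) = N²·Var(ȳ) = N²·(1 − n/N)·s²/n.
f = 264/13189 = 0.02001668; Var(ȳ) = 0.97998332·223.6/264 = 0.83001618.
Var(Ŷ) = 13189² · 0.83001618 = 1.4438108 × 10^8.
SE(Ŷ) = √(1.4438108 × 10^8) = 12015.9.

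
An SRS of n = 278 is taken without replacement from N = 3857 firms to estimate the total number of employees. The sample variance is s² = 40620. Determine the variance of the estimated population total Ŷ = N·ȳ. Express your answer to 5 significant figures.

Var(Ŷ) = N²·Var(ȳ) = N²·(1 − n/N)·s²/n.
f = 278/3857 = 0.07207674; Var(ȳ) = 0.92792326·40620/278 = 135.58361.
Var(Ŷ) = 3857² · 135.58361 = 2.0170027 × 10^9.

2.0170 × 10^9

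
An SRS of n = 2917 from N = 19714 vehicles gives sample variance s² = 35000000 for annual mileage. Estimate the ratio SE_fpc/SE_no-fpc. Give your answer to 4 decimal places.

f = n/N = 2917/19714 = 0.14796591.
SE_no-fpc = √(s²/n) = 109.53825; SE_fpc = √((1−f)s²/n) = 101.11004.
Ratio = √(1−f) = 0.92305693.

0.9231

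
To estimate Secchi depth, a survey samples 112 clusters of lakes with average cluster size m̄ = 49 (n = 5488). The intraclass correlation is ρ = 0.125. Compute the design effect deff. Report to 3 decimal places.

7.000

deff = 1 + (49 − 1)·0.125 = 1 + 6 = 7.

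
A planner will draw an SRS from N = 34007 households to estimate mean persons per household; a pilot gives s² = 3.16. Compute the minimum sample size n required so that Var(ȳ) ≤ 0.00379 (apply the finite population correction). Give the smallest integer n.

814

Without fpc, n₀ = s²/D = 3.16/0.00379 = 833.7731.
With fpc, (1 − n/N)·s²/n ≤ D requires n ≥ n₀/(1 + n₀/N) = 833.7731/(1 + 833.7731/34007) = 813.8201.
Rounding up, n = 814.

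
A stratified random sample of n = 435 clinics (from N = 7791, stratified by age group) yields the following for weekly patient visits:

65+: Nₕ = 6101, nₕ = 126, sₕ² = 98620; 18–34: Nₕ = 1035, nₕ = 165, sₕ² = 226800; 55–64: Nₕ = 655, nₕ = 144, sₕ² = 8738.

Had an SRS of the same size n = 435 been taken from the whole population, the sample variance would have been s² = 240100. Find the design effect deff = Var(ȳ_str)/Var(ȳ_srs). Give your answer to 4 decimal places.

0.9417

Var(ȳ_str) = Σ Wₕ²(1−fₕ)sₕ²/nₕ with Wₕ = Nₕ/7791:
  65+: (6101/7791)²·(1−126/6101)·98620/126 = 470.05316
  18–34: (1035/7791)²·(1−165/1035)·226800/165 = 20.390708
  55–64: (655/7791)²·(1−144/655)·8738/144 = 0.33459954
  → Var(ȳ_str) = 490.77847.
Var(ȳ_srs) = (1 − 435/7791)·240100/435 = 521.13641.
deff = 490.77847 / 521.13641 = 0.9417.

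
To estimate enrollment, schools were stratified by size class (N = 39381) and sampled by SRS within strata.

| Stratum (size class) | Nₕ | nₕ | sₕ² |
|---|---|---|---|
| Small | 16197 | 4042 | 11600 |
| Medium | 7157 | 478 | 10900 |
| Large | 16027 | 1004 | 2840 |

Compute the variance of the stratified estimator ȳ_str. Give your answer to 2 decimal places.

1.51

Var(ȳ_str) = Σₕ Wₕ²(1 − fₕ)sₕ²/nₕ with Wₕ = Nₕ/N, N = 39381.
Small: Wₕ = 0.41128971; term = 0.41128971²·(1 − 0.24955239)·11600/4042 = 0.36431558.
Medium: Wₕ = 0.18173739; term = 0.18173739²·(1 − 0.06678776)·10900/478 = 0.70285798.
Large: Wₕ = 0.40697291; term = 0.40697291²·(1 − 0.06264429)·2840/1004 = 0.43915724.
Sum = 1.5063308.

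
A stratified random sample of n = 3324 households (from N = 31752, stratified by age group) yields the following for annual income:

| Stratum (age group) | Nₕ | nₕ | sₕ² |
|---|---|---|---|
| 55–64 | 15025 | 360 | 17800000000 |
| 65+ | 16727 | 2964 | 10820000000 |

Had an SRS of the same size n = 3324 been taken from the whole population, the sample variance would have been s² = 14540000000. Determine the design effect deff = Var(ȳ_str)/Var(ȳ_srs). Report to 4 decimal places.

Var(ȳ_str) = Σ Wₕ²(1−fₕ)sₕ²/nₕ with Wₕ = Nₕ/31752:
  55–64: (15025/31752)²·(1−360/15025)·17800000000/360 = 1.0806172 × 10^7
  65+: (16727/31752)²·(1−2964/16727)·10820000000/2964 = 833562.28
  → Var(ȳ_str) = 1.1639734 × 10^7.
Var(ȳ_srs) = (1 − 3324/31752)·14540000000/3324 = 3.916324 × 10^6.
deff = (1.1639734 × 10^7) / (3.916324 × 10^6) = 2.9721.

2.9721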